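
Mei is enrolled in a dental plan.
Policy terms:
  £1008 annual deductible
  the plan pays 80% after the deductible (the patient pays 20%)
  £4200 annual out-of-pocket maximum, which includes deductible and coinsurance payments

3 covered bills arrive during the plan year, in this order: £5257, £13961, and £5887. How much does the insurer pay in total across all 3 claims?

£20905

Claim 1 (£5257): £1008 to deductible, leaving £4249; 20% of £4249 = £849.80. Patient owes £1857.80 (running OOP £1857.80). Plan pays £5257 − £1857.80 = £3399.20.
Claim 2 (£13961): deductible met; 20% of £13961 = £2792.20. Adding that to £1857.80 gives £4650, past the £4200 cap; patient pays only £4200 − £1857.80 = £2342.20. Plan pays £13961 − £2342.20 = £11618.80.
Claim 3 (£5887): deductible already satisfied, so patient's share is 20% × £5887 = £1177.40. That would push OOP to £5377.40, over the £4200 cap, so patient pays £4200 − £4200 = £0. Insurer: £5887 − £0 = £5887.
Insurer total: £3399.20 + £11618.80 + £5887 = £20905.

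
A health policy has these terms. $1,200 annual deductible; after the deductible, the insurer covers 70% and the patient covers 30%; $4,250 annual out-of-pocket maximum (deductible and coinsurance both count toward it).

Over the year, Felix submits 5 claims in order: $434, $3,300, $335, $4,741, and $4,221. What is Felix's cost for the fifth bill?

$767

Claim 1 — $434: entire amount goes to the deductible. Cost to patient: $434. OOP to date $434.
Claim 2 — $3,300: $766 finishes the deductible; $2,534 goes to coinsurance; 30% of $2,534 = $760.20. Patient pays $1,526.20; OOP now $1,960.20.
Claim 3 — $335: deductible already satisfied, so patient's share is 30% × $335 = $100.50. Patient owes $100.50 (running OOP $2,060.70).
Claim 4 — $4,741: deductible already satisfied, so patient's share is 30% × $4,741 = $1,422.30. Patient owes $1,422.30 (running OOP $3,483).
Claim 5 — $4,221: 30% coinsurance on $4,221 = $1,266.30. That would push OOP to $4,749.30, over the $4,250 cap, so patient pays $4,250 − $3,483 = $767.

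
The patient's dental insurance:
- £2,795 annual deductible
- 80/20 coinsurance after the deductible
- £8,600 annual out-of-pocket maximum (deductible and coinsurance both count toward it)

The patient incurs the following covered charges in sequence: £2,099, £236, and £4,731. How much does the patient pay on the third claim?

Claim 1 — £2,099: all of it applies to the deductible. Patient pays £2,099; OOP now £2,099.
Claim 2 — £236: fully absorbed by the deductible. Patient pays £236; OOP now £2,335.
Claim 3 — £4,731: £460 finishes the deductible; £4,271 goes to coinsurance; 20% of £4,271 = £854.20. Patient owes £1,314.20 (running OOP £3,649.20).

£1,314.20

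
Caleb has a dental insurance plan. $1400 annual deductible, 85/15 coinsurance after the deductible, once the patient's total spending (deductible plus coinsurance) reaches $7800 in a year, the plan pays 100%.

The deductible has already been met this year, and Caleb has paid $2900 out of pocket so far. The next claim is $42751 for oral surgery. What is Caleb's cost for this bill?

With the deductible met, the entire $42751 is subject to coinsurance.
Coinsurance: $42751 × 15% = $6412.65.
That would bring total out-of-pocket to $9312.65, past the $7800 cap. The patient is capped at $7800 − $2900 = $4900 on this claim.

$4900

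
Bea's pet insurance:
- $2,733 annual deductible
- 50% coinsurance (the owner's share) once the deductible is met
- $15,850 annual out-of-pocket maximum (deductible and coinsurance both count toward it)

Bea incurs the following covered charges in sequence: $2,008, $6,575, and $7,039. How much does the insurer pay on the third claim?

$3,519.50

#1 ($2,008): entire amount goes to the deductible. Owner owes $2,008 (running OOP $2,008). Insurer: $2,008 − $2,008 = $0.
#2 ($6,575): $725 finishes the deductible; $5,850 goes to coinsurance; 50% of $5,850 = $2,925. Owner pays $3,650; OOP now $5,658. Insurer: $6,575 − $3,650 = $2,925.
#3 ($7,039): deductible met; 50% of $7,039 = $3,519.50. Owner pays $3,519.50; OOP now $9,177.50. Plan pays $7,039 − $3,519.50 = $3,519.50.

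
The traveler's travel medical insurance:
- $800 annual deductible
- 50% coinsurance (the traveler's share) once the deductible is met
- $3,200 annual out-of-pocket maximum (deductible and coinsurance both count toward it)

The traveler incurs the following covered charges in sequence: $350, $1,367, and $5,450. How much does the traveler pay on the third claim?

Claim 1 ($350): entire amount goes to the deductible. Traveler owes $350 (running OOP $350).
Claim 2 ($1,367): deductible takes $450, $917 remains; coinsurance $917 × 50% = $458.50. Traveler pays $908.50; OOP now $1,258.50.
Claim 3 ($5,450): deductible already satisfied, so traveler's share is 50% × $5,450 = $2,725. Adding that to $1,258.50 gives $3,983.50, past the $3,200 cap; traveler pays only $3,200 − $1,258.50 = $1,941.50.

$1,941.50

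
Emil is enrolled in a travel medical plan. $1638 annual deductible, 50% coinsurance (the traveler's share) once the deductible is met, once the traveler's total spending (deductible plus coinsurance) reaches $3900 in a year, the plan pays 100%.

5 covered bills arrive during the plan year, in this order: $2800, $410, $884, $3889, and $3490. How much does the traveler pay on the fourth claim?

$1034

Claim 1 ($2800): deductible takes $1638, $1162 remains; 50% of $1162 = $581. Traveler pays $2219; OOP now $2219.
Claim 2 ($410): deductible met; 50% of $410 = $205. Traveler owes $205 (running OOP $2424).
Claim 3 ($884): 50% coinsurance on $884 = $442. Cost to traveler: $442. OOP to date $2866.
Claim 4 ($3889): deductible already satisfied, so traveler's share is 50% × $3889 = $1944.50. Adding that to $2866 gives $4810.50, past the $3900 cap; traveler pays only $3900 − $2866 = $1034.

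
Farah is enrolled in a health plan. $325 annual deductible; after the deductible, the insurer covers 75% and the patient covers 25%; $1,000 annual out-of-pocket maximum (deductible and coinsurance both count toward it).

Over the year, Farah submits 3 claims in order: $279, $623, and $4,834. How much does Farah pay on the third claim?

$530.75

Bill 1, $279: all of it applies to the deductible. Patient owes $279 (running OOP $279).
Bill 2, $623: $46 finishes the deductible; $577 goes to coinsurance; coinsurance $577 × 25% = $144.25. Patient pays $190.25; OOP now $469.25.
Bill 3, $4,834: deductible met; 25% of $4,834 = $1,208.50. That would push OOP to $1,677.75, over the $1,000 cap, so patient pays $1,000 − $469.25 = $530.75.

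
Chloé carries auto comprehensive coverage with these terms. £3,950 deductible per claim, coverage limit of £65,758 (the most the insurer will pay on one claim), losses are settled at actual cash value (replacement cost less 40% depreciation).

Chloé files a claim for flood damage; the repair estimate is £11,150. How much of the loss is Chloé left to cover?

£8,410

Actual cash value after 40% depreciation: £11,150 × 60% = £6,690.
Less the £3,950 deductible: £6,690 − £3,950 = £2,740.
£2,740 ≤ £65,758, so the limit doesn't bind; insurer pays £2,740.
The policyholder bears the rest of the original loss: £11,150 − £2,740 = £8,410.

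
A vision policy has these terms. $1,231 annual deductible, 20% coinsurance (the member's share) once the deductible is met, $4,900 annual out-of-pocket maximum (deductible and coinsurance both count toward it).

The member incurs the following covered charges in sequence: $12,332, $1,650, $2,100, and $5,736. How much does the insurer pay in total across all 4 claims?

$16,918

#1 ($12,332): $1,231 to deductible, leaving $11,101; coinsurance $11,101 × 20% = $2,220.20. Member pays $3,451.20; OOP now $3,451.20. Insurer: $12,332 − $3,451.20 = $8,880.80.
#2 ($1,650): 20% coinsurance on $1,650 = $330. Member owes $330 (running OOP $3,781.20). Plan pays $1,650 − $330 = $1,320.
#3 ($2,100): 20% coinsurance on $2,100 = $420. Cost to member: $420. OOP to date $4,201.20. Plan pays $2,100 − $420 = $1,680.
#4 ($5,736): deductible met; 20% of $5,736 = $1,147.20. Adding that to $4,201.20 gives $5,348.40, past the $4,900 cap; member pays only $4,900 − $4,201.20 = $698.80. Plan pays $5,736 − $698.80 = $5,037.20.
Insurer total = bills − member's total = $21,818 − $4,900 = $16,918.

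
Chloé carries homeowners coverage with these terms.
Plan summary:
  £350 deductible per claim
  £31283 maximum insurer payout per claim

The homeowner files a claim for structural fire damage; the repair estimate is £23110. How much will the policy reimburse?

Less the £350 deductible: £23110 − £350 = £22760.
That's under the £31283 cap, so the insurer reimburses the full £22760.

£22760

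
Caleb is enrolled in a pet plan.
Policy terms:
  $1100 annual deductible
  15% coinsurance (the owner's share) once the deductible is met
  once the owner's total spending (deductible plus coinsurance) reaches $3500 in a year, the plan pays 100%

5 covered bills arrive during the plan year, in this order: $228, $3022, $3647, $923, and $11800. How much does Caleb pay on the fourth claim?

$138.45

Bill 1, $228: all of it applies to the deductible. Owner owes $228 (running OOP $228).
Bill 2, $3022: $872 finishes the deductible; $2150 goes to coinsurance; 15% of $2150 = $322.50. Owner owes $1194.50 (running OOP $1422.50).
Bill 3, $3647: 15% coinsurance on $3647 = $547.05. Owner owes $547.05 (running OOP $1969.55).
Bill 4, $923: deductible already satisfied, so owner's share is 15% × $923 = $138.45. Cost to owner: $138.45. OOP to date $2108.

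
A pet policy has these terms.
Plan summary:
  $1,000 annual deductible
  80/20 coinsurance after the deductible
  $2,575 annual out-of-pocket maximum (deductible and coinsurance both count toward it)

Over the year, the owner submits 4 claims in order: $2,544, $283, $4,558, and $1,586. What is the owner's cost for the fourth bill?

Claim 1 ($2,544): $1,000 to deductible, leaving $1,544; owner's 20% is $308.80. Cost to owner: $1,308.80. OOP to date $1,308.80.
Claim 2 ($283): 20% coinsurance on $283 = $56.60. Owner owes $56.60 (running OOP $1,365.40).
Claim 3 ($4,558): deductible already satisfied, so owner's share is 20% × $4,558 = $911.60. Cost to owner: $911.60. OOP to date $2,277.
Claim 4 ($1,586): deductible met; 20% of $1,586 = $317.20. That would push OOP to $2,594.20, over the $2,575 cap, so owner pays $2,575 − $2,277 = $298.

$298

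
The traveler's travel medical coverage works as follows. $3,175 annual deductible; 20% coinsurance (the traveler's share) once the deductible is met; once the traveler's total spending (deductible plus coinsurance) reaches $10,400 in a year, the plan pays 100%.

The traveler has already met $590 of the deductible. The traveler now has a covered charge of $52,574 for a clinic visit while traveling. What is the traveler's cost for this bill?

Remaining deductible: $3,175 − $590 = $2,585.
That leaves $52,574 − $2,585 = $49,989 for coinsurance.
20% of $49,989 = $9,997.80 falls to the traveler.
So the traveler owes $2,585 + $9,997.80 = $12,582.80 before any cap.
Adding $12,582.80 to the $590 already spent would give $13,172.80, which exceeds the $10,400 cap; the traveler pays just $10,400 − $590 = $9,810.

$9,810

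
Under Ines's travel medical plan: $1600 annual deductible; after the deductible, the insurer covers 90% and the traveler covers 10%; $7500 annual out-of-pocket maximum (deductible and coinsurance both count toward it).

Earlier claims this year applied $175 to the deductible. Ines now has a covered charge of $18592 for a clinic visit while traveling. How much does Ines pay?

$3141.70

$175 of the $1600 deductible is already met, leaving $1425.
The remaining $17167 (= $18592 − $1425) moves to coinsurance.
Coinsurance: $17167 × 10% = $1716.70.
That puts the traveler's cost at $1425 + $1716.70 = $3141.70 before any cap.
Year-to-date out-of-pocket becomes $175 + $3141.70 = $3316.70, still under the $7500 maximum, so no cap applies.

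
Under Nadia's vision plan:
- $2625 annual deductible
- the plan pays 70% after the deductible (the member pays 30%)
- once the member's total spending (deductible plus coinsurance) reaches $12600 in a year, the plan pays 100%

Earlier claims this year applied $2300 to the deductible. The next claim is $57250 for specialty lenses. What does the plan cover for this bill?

Deductible still to meet: $2625 − $2300 = $325.
After the $325 deductible portion, $57250 − $325 = $56925 is subject to coinsurance.
Member's 30% share of $56925 is $17077.50.
That puts the member's cost at $325 + $17077.50 = $17402.50 before any cap.
Year-to-date out-of-pocket would reach $2300 + $17402.50 = $19702.50, above the $12600 maximum, so the member pays only $12600 − $2300 = $10300.
The plan picks up $57250 − $10300 = $46950.

$46950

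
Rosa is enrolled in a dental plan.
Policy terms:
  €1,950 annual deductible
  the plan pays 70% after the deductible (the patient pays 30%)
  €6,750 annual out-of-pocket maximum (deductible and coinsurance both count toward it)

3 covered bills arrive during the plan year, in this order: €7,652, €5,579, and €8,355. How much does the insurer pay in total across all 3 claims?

Claim 1 — €7,652: €1,950 to deductible, leaving €5,702; patient's 30% is €1,710.60. Patient owes €3,660.60 (running OOP €3,660.60). Insurer: €7,652 − €3,660.60 = €3,991.40.
Claim 2 — €5,579: 30% coinsurance on €5,579 = €1,673.70. Patient pays €1,673.70; OOP now €5,334.30. Insurer: €5,579 − €1,673.70 = €3,905.30.
Claim 3 — €8,355: deductible already satisfied, so patient's share is 30% × €8,355 = €2,506.50. That would push OOP to €7,840.80, over the €6,750 cap, so patient pays €6,750 − €5,334.30 = €1,415.70. Insurer: €8,355 − €1,415.70 = €6,939.30.
Insurer total = bills − patient's total = €21,586 − €6,750 = €14,836.

€14,836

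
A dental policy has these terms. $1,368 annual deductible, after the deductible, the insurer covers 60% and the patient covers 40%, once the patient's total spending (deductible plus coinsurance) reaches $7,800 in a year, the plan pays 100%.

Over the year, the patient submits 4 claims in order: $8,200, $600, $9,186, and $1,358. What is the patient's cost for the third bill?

Claim 1 ($8,200): deductible takes $1,368, $6,832 remains; 40% of $6,832 = $2,732.80. Patient owes $4,100.80 (running OOP $4,100.80).
Claim 2 ($600): deductible met; 40% of $600 = $240. Cost to patient: $240. OOP to date $4,340.80.
Claim 3 ($9,186): deductible already satisfied, so patient's share is 40% × $9,186 = $3,674.40. That would push OOP to $8,015.20, over the $7,800 cap, so patient pays $7,800 − $4,340.80 = $3,459.20.

$3,459.20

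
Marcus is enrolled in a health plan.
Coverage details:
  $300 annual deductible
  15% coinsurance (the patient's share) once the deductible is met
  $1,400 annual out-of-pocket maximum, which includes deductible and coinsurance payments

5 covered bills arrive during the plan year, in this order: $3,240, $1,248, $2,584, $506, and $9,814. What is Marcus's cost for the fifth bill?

#1 ($3,240): $300 finishes the deductible; $2,940 goes to coinsurance; coinsurance $2,940 × 15% = $441. Patient pays $741; OOP now $741.
#2 ($1,248): deductible met; 15% of $1,248 = $187.20. Cost to patient: $187.20. OOP to date $928.20.
#3 ($2,584): deductible met; 15% of $2,584 = $387.60. Cost to patient: $387.60. OOP to date $1,315.80.
#4 ($506): 15% coinsurance on $506 = $75.90. Cost to patient: $75.90. OOP to date $1,391.70.
#5 ($9,814): 15% coinsurance on $9,814 = $1,472.10. Adding that to $1,391.70 gives $2,863.80, past the $1,400 cap; patient pays only $1,400 − $1,391.70 = $8.30.

$8.30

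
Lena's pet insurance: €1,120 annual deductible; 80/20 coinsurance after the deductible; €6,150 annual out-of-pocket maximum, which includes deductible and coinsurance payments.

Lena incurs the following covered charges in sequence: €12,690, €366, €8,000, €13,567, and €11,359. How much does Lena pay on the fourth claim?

€1,042.80

#1 (€12,690): deductible takes €1,120, €11,570 remains; owner's 20% is €2,314. Owner owes €3,434 (running OOP €3,434).
#2 (€366): deductible met; 20% of €366 = €73.20. Owner owes €73.20 (running OOP €3,507.20).
#3 (€8,000): deductible met; 20% of €8,000 = €1,600. Cost to owner: €1,600. OOP to date €5,107.20.
#4 (€13,567): deductible met; 20% of €13,567 = €2,713.40. That would push OOP to €7,820.60, over the €6,150 cap, so owner pays €6,150 − €5,107.20 = €1,042.80.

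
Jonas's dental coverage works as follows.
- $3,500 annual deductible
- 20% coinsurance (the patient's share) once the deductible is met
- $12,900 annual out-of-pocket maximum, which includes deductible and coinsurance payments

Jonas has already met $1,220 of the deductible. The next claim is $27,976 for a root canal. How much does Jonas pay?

$7,419.20

Deductible still to meet: $3,500 − $1,220 = $2,280.
The remaining $25,696 (= $27,976 − $2,280) moves to coinsurance.
Patient's 20% share of $25,696 is $5,139.20.
That puts the patient's cost at $2,280 + $5,139.20 = $7,419.20 before any cap.
Year-to-date out-of-pocket becomes $1,220 + $7,419.20 = $8,639.20, still under the $12,900 maximum, so no cap applies.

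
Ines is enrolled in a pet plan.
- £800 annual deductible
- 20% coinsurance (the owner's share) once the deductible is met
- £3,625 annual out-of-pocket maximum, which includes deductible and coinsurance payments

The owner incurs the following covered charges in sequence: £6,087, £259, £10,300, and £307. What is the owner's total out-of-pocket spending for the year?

Claim 1 (£6,087): £800 to deductible, leaving £5,287; coinsurance £5,287 × 20% = £1,057.40. Owner owes £1,857.40 (running OOP £1,857.40).
Claim 2 (£259): deductible met; 20% of £259 = £51.80. Owner pays £51.80; OOP now £1,909.20.
Claim 3 (£10,300): 20% coinsurance on £10,300 = £2,060. That would push OOP to £3,969.20, over the £3,625 cap, so owner pays £3,625 − £1,909.20 = £1,715.80.
Claim 4 (£307): deductible met; 20% of £307 = £61.40. That would push OOP to £3,686.40, over the £3,625 cap, so owner pays £3,625 − £3,625 = £0.
Total paid by the owner: £1,857.40 + £51.80 + £1,715.80 + £0 = £3,625.

£3,625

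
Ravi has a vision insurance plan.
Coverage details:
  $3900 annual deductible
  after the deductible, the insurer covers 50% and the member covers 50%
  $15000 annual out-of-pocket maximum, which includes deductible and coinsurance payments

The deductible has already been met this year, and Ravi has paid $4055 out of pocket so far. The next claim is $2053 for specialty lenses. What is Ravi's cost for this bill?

With the deductible met, the entire $2053 is subject to coinsurance.
Member's 50% share of $2053 is $1026.50.
Cumulative spending $4055 + $1026.50 = $5081.50 stays under the $15000 maximum.

$1026.50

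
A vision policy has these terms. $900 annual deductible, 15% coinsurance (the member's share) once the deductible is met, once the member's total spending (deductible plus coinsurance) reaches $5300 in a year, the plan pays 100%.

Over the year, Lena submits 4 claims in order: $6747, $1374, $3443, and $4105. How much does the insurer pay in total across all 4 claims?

Claim 1 ($6747): deductible takes $900, $5847 remains; member's 15% is $877.05. Cost to member: $1777.05. OOP to date $1777.05. Insurer: $6747 − $1777.05 = $4969.95.
Claim 2 ($1374): deductible met; 15% of $1374 = $206.10. Member pays $206.10; OOP now $1983.15. Plan pays $1374 − $206.10 = $1167.90.
Claim 3 ($3443): 15% coinsurance on $3443 = $516.45. Member owes $516.45 (running OOP $2499.60). Insurer: $3443 − $516.45 = $2926.55.
Claim 4 ($4105): 15% coinsurance on $4105 = $615.75. Member pays $615.75; OOP now $3115.35. Plan pays $4105 − $615.75 = $3489.25.
Insurer total: $4969.95 + $1167.90 + $2926.55 + $3489.25 = $12553.65.

$12553.65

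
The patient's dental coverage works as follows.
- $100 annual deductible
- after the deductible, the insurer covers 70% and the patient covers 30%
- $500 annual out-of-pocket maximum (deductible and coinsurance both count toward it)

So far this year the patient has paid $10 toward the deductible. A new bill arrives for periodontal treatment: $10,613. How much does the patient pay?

$490

Deductible still to meet: $100 − $10 = $90.
The remaining $10,523 (= $10,613 − $90) moves to coinsurance.
Coinsurance: $10,523 × 30% = $3,156.90.
Patient responsibility before any cap: $90 + $3,156.90 = $3,246.90.
Adding $3,246.90 to the $10 already spent would give $3,256.90, which exceeds the $500 cap; the patient pays just $500 − $10 = $490.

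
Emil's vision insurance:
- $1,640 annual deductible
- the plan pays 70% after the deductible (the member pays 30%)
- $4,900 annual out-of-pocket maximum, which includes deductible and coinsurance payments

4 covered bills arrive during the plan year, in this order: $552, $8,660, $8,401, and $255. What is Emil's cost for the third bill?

Bill 1, $552: fully absorbed by the deductible. Cost to member: $552. OOP to date $552.
Bill 2, $8,660: deductible takes $1,088, $7,572 remains; member's 30% is $2,271.60. Member owes $3,359.60 (running OOP $3,911.60).
Bill 3, $8,401: 30% coinsurance on $8,401 = $2,520.30. That would push OOP to $6,431.90, over the $4,900 cap, so member pays $4,900 − $3,911.60 = $988.40.

$988.40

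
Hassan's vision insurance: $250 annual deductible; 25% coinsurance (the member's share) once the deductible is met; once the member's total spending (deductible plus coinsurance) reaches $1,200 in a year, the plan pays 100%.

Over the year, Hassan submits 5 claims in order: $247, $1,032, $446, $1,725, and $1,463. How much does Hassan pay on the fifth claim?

$150

Bill 1, $247: entire amount goes to the deductible. Member owes $247 (running OOP $247).
Bill 2, $1,032: $3 finishes the deductible; $1,029 goes to coinsurance; coinsurance $1,029 × 25% = $257.25. Member pays $260.25; OOP now $507.25.
Bill 3, $446: 25% coinsurance on $446 = $111.50. Cost to member: $111.50. OOP to date $618.75.
Bill 4, $1,725: deductible met; 25% of $1,725 = $431.25. Member pays $431.25; OOP now $1,050.
Bill 5, $1,463: deductible met; 25% of $1,463 = $365.75. OOP would hit $1,415.75 > $1,200, so the cap limits the member to $1,200 − $1,050 = $150.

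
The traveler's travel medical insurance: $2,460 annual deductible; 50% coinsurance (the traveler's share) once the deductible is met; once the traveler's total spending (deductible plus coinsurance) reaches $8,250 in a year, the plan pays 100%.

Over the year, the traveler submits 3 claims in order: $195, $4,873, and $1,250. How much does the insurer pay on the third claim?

$625

#1 ($195): entire amount goes to the deductible. Traveler pays $195; OOP now $195. Insurer: $195 − $195 = $0.
#2 ($4,873): deductible takes $2,265, $2,608 remains; traveler's 50% is $1,304. Traveler owes $3,569 (running OOP $3,764). Plan pays $4,873 − $3,569 = $1,304.
#3 ($1,250): deductible already satisfied, so traveler's share is 50% × $1,250 = $625. Cost to traveler: $625. OOP to date $4,389. Insurer: $1,250 − $625 = $625.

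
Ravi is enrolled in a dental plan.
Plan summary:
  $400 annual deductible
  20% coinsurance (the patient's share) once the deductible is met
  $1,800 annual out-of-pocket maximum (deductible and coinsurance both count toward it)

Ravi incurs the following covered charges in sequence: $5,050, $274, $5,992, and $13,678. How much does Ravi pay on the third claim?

Claim 1 — $5,050: $400 finishes the deductible; $4,650 goes to coinsurance; coinsurance $4,650 × 20% = $930. Patient owes $1,330 (running OOP $1,330).
Claim 2 — $274: deductible already satisfied, so patient's share is 20% × $274 = $54.80. Patient owes $54.80 (running OOP $1,384.80).
Claim 3 — $5,992: deductible already satisfied, so patient's share is 20% × $5,992 = $1,198.40. OOP would hit $2,583.20 > $1,800, so the cap limits the patient to $1,800 − $1,384.80 = $415.20.

$415.20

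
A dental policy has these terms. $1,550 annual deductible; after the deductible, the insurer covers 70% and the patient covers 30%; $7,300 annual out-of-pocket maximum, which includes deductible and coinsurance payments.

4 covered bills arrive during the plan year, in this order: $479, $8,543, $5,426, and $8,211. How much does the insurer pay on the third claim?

$3,798.20

#1 ($479): all of it applies to the deductible. Patient pays $479; OOP now $479. Insurer: $479 − $479 = $0.
#2 ($8,543): $1,071 to deductible, leaving $7,472; patient's 30% is $2,241.60. Patient owes $3,312.60 (running OOP $3,791.60). Insurer: $8,543 − $3,312.60 = $5,230.40.
#3 ($5,426): deductible already satisfied, so patient's share is 30% × $5,426 = $1,627.80. Patient owes $1,627.80 (running OOP $5,419.40). Insurer: $5,426 − $1,627.80 = $3,798.20.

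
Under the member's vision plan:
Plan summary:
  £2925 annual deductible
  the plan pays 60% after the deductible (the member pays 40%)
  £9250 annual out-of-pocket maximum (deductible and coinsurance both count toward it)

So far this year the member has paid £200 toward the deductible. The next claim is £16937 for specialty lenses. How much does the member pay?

Deductible still to meet: £2925 − £200 = £2725.
After the £2725 deductible portion, £16937 − £2725 = £14212 is subject to coinsurance.
40% of £14212 = £5684.80 falls to the member.
Member responsibility before any cap: £2725 + £5684.80 = £8409.80.
Cumulative spending £200 + £8409.80 = £8609.80 stays under the £9250 maximum.

£8409.80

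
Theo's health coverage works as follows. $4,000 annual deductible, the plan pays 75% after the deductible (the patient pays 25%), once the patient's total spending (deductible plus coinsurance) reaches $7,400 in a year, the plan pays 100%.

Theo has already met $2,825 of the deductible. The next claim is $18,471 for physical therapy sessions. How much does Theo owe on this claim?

$4,575

Deductible still to meet: $4,000 − $2,825 = $1,175.
After the $1,175 deductible portion, $18,471 − $1,175 = $17,296 is subject to coinsurance.
Coinsurance: $17,296 × 25% = $4,324.
That puts the patient's cost at $1,175 + $4,324 = $5,499 before any cap.
That would bring total out-of-pocket to $8,324, past the $7,400 cap. The patient is capped at $7,400 − $2,825 = $4,575 on this claim.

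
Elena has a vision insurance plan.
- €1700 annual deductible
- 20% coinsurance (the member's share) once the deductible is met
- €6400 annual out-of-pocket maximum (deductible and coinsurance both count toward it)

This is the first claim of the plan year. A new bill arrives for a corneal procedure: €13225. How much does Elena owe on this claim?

Nothing has been paid toward the €1700 deductible, so the first €1700 of this charge is applied there.
After the €1700 deductible portion, €13225 − €1700 = €11525 is subject to coinsurance.
20% of €11525 = €2305 falls to the member.
Member responsibility before any cap: €1700 + €2305 = €4005.
Cumulative spending €0 + €4005 = €4005 stays under the €6400 maximum.

€4005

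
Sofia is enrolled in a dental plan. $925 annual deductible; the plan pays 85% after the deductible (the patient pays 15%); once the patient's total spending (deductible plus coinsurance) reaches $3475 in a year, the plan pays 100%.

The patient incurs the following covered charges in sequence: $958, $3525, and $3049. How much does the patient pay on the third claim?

$457.35

Bill 1, $958: deductible takes $925, $33 remains; patient's 15% is $4.95. Patient owes $929.95 (running OOP $929.95).
Bill 2, $3525: deductible already satisfied, so patient's share is 15% × $3525 = $528.75. Patient pays $528.75; OOP now $1458.70.
Bill 3, $3049: 15% coinsurance on $3049 = $457.35. Patient owes $457.35 (running OOP $1916.05).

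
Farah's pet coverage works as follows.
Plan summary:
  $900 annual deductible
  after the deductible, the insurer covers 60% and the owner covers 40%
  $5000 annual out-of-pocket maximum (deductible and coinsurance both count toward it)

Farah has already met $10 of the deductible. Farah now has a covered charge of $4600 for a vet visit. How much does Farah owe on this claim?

$2374

$10 of the $900 deductible is already met, leaving $890.
The remaining $3710 (= $4600 − $890) moves to coinsurance.
40% of $3710 = $1484 falls to the owner.
So the owner owes $890 + $1484 = $2374 before any cap.
Total out-of-pocket so far would be $10 + $2374 = $2384, below the $5000 cap — no reduction.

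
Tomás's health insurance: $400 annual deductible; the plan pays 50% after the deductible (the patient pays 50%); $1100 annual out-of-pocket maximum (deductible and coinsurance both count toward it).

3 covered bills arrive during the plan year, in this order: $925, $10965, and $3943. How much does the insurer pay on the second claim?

$10527.50

Claim 1 — $925: deductible takes $400, $525 remains; 50% of $525 = $262.50. Cost to patient: $662.50. OOP to date $662.50. Insurer: $925 − $662.50 = $262.50.
Claim 2 — $10965: 50% coinsurance on $10965 = $5482.50. OOP would hit $6145 > $1100, so the cap limits the patient to $1100 − $662.50 = $437.50. Insurer: $10965 − $437.50 = $10527.50.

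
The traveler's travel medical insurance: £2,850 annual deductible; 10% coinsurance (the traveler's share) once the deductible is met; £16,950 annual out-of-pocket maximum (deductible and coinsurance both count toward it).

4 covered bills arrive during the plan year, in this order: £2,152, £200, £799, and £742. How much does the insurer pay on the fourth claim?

#1 (£2,152): entire amount goes to the deductible. Traveler owes £2,152 (running OOP £2,152). Insurer: £2,152 − £2,152 = £0.
#2 (£200): all of it applies to the deductible. Cost to traveler: £200. OOP to date £2,352. Plan pays £200 − £200 = £0.
#3 (£799): deductible takes £498, £301 remains; traveler's 10% is £30.10. Cost to traveler: £528.10. OOP to date £2,880.10. Plan pays £799 − £528.10 = £270.90.
#4 (£742): deductible already satisfied, so traveler's share is 10% × £742 = £74.20. Traveler owes £74.20 (running OOP £2,954.30). Insurer: £742 − £74.20 = £667.80.

£667.80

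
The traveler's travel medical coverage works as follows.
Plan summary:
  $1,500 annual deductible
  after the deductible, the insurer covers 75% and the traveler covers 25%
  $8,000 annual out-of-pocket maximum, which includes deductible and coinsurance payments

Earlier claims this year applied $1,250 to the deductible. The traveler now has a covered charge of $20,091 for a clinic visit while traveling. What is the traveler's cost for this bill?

$5,210.25

Remaining deductible: $1,500 − $1,250 = $250.
That leaves $20,091 − $250 = $19,841 for coinsurance.
Traveler's 25% share of $19,841 is $4,960.25.
So the traveler owes $250 + $4,960.25 = $5,210.25 before any cap.
Year-to-date out-of-pocket becomes $1,250 + $5,210.25 = $6,460.25, still under the $8,000 maximum, so no cap applies.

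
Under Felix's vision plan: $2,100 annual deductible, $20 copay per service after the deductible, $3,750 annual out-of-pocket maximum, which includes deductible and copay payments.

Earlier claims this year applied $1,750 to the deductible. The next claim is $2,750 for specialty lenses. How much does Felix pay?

$370

Deductible still to meet: $2,100 − $1,750 = $350.
The remaining $2,400 (= $2,750 − $350) moves to the copay.
Copay on this service: $20.
That puts the member's cost at $350 + $20 = $370 before any cap.
Cumulative spending $1,750 + $370 = $2,120 stays under the $3,750 maximum.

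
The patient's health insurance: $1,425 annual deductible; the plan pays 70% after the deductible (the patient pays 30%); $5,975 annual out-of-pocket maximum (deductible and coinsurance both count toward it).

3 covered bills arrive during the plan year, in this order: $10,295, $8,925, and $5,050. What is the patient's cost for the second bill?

$1,889

Claim 1 ($10,295): deductible takes $1,425, $8,870 remains; patient's 30% is $2,661. Cost to patient: $4,086. OOP to date $4,086.
Claim 2 ($8,925): deductible already satisfied, so patient's share is 30% × $8,925 = $2,677.50. OOP would hit $6,763.50 > $5,975, so the cap limits the patient to $5,975 − $4,086 = $1,889.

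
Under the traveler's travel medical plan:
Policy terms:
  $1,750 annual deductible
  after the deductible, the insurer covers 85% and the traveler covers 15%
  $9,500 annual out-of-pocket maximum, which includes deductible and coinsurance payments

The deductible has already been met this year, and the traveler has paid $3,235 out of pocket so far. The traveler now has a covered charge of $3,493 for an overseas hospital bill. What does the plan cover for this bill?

The deductible is already satisfied, so the full bill goes to coinsurance.
15% of $3,493 = $523.95 falls to the traveler.
Cumulative spending $3,235 + $523.95 = $3,758.95 stays under the $9,500 maximum.
The insurer covers the remainder: $3,493 − $523.95 = $2,969.05.

$2,969.05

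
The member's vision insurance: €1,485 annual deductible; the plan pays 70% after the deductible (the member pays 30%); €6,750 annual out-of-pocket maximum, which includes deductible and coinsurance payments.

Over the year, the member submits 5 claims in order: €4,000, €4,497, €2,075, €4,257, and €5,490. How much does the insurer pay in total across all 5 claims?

Claim 1 — €4,000: €1,485 finishes the deductible; €2,515 goes to coinsurance; member's 30% is €754.50. Cost to member: €2,239.50. OOP to date €2,239.50. Insurer: €4,000 − €2,239.50 = €1,760.50.
Claim 2 — €4,497: deductible already satisfied, so member's share is 30% × €4,497 = €1,349.10. Member pays €1,349.10; OOP now €3,588.60. Insurer: €4,497 − €1,349.10 = €3,147.90.
Claim 3 — €2,075: deductible met; 30% of €2,075 = €622.50. Member pays €622.50; OOP now €4,211.10. Plan pays €2,075 − €622.50 = €1,452.50.
Claim 4 — €4,257: deductible met; 30% of €4,257 = €1,277.10. Member pays €1,277.10; OOP now €5,488.20. Plan pays €4,257 − €1,277.10 = €2,979.90.
Claim 5 — €5,490: 30% coinsurance on €5,490 = €1,647. Adding that to €5,488.20 gives €7,135.20, past the €6,750 cap; member pays only €6,750 − €5,488.20 = €1,261.80. Plan pays €5,490 − €1,261.80 = €4,228.20.
Insurer total: €1,760.50 + €3,147.90 + €1,452.50 + €2,979.90 + €4,228.20 = €13,569.

€13,569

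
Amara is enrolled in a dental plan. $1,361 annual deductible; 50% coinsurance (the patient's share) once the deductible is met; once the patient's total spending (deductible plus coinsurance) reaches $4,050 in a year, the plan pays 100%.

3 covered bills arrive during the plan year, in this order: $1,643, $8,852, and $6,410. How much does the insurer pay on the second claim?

#1 ($1,643): deductible takes $1,361, $282 remains; 50% of $282 = $141. Patient pays $1,502; OOP now $1,502. Insurer: $1,643 − $1,502 = $141.
#2 ($8,852): 50% coinsurance on $8,852 = $4,426. OOP would hit $5,928 > $4,050, so the cap limits the patient to $4,050 − $1,502 = $2,548. Plan pays $8,852 − $2,548 = $6,304.

$6,304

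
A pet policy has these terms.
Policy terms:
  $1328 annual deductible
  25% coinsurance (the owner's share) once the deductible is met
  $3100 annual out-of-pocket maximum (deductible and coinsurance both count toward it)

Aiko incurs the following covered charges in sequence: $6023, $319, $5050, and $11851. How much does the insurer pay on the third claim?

#1 ($6023): deductible takes $1328, $4695 remains; owner's 25% is $1173.75. Cost to owner: $2501.75. OOP to date $2501.75. Plan pays $6023 − $2501.75 = $3521.25.
#2 ($319): 25% coinsurance on $319 = $79.75. Owner owes $79.75 (running OOP $2581.50). Plan pays $319 − $79.75 = $239.25.
#3 ($5050): 25% coinsurance on $5050 = $1262.50. That would push OOP to $3844, over the $3100 cap, so owner pays $3100 − $2581.50 = $518.50. Insurer: $5050 − $518.50 = $4531.50.

$4531.50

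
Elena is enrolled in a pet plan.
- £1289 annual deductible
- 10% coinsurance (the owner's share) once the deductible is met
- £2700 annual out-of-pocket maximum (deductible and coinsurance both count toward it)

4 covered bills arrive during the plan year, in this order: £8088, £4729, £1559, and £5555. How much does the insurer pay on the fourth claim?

Claim 1 (£8088): £1289 finishes the deductible; £6799 goes to coinsurance; owner's 10% is £679.90. Cost to owner: £1968.90. OOP to date £1968.90. Plan pays £8088 − £1968.90 = £6119.10.
Claim 2 (£4729): deductible already satisfied, so owner's share is 10% × £4729 = £472.90. Owner pays £472.90; OOP now £2441.80. Plan pays £4729 − £472.90 = £4256.10.
Claim 3 (£1559): deductible met; 10% of £1559 = £155.90. Cost to owner: £155.90. OOP to date £2597.70. Insurer: £1559 − £155.90 = £1403.10.
Claim 4 (£5555): deductible met; 10% of £5555 = £555.50. Adding that to £2597.70 gives £3153.20, past the £2700 cap; owner pays only £2700 − £2597.70 = £102.30. Plan pays £5555 − £102.30 = £5452.70.

£5452.70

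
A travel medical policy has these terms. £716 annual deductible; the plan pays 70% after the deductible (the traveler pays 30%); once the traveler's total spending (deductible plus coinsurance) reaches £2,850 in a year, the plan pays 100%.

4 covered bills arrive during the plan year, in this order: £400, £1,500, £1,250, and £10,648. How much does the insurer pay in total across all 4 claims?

£10,948

Bill 1, £400: all of it applies to the deductible. Traveler owes £400 (running OOP £400). Insurer: £400 − £400 = £0.
Bill 2, £1,500: £316 finishes the deductible; £1,184 goes to coinsurance; coinsurance £1,184 × 30% = £355.20. Cost to traveler: £671.20. OOP to date £1,071.20. Plan pays £1,500 − £671.20 = £828.80.
Bill 3, £1,250: deductible met; 30% of £1,250 = £375. Cost to traveler: £375. OOP to date £1,446.20. Plan pays £1,250 − £375 = £875.
Bill 4, £10,648: deductible already satisfied, so traveler's share is 30% × £10,648 = £3,194.40. That would push OOP to £4,640.60, over the £2,850 cap, so traveler pays £2,850 − £1,446.20 = £1,403.80. Insurer: £10,648 − £1,403.80 = £9,244.20.
Insurer total = bills − traveler's total = £13,798 − £2,850 = £10,948.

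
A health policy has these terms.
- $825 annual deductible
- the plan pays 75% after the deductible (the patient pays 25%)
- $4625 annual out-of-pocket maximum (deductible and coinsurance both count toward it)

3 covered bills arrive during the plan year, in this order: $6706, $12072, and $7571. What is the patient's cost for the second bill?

$2329.75

Claim 1 ($6706): $825 to deductible, leaving $5881; 25% of $5881 = $1470.25. Patient pays $2295.25; OOP now $2295.25.
Claim 2 ($12072): 25% coinsurance on $12072 = $3018. That would push OOP to $5313.25, over the $4625 cap, so patient pays $4625 − $2295.25 = $2329.75.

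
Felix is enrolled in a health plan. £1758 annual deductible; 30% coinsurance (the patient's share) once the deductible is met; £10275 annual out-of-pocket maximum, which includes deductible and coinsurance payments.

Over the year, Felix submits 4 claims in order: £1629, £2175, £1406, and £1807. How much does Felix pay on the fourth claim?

#1 (£1629): all of it applies to the deductible. Patient owes £1629 (running OOP £1629).
#2 (£2175): £129 finishes the deductible; £2046 goes to coinsurance; patient's 30% is £613.80. Patient pays £742.80; OOP now £2371.80.
#3 (£1406): deductible already satisfied, so patient's share is 30% × £1406 = £421.80. Cost to patient: £421.80. OOP to date £2793.60.
#4 (£1807): 30% coinsurance on £1807 = £542.10. Patient pays £542.10; OOP now £3335.70.

£542.10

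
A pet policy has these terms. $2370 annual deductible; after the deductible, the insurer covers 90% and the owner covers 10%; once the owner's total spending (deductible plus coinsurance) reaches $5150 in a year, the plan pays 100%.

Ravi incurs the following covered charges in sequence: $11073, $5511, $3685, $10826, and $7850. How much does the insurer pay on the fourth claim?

#1 ($11073): $2370 to deductible, leaving $8703; 10% of $8703 = $870.30. Cost to owner: $3240.30. OOP to date $3240.30. Insurer: $11073 − $3240.30 = $7832.70.
#2 ($5511): 10% coinsurance on $5511 = $551.10. Cost to owner: $551.10. OOP to date $3791.40. Insurer: $5511 − $551.10 = $4959.90.
#3 ($3685): deductible already satisfied, so owner's share is 10% × $3685 = $368.50. Owner pays $368.50; OOP now $4159.90. Insurer: $3685 − $368.50 = $3316.50.
#4 ($10826): deductible met; 10% of $10826 = $1082.60. OOP would hit $5242.50 > $5150, so the cap limits the owner to $5150 − $4159.90 = $990.10. Insurer: $10826 − $990.10 = $9835.90.

$9835.90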